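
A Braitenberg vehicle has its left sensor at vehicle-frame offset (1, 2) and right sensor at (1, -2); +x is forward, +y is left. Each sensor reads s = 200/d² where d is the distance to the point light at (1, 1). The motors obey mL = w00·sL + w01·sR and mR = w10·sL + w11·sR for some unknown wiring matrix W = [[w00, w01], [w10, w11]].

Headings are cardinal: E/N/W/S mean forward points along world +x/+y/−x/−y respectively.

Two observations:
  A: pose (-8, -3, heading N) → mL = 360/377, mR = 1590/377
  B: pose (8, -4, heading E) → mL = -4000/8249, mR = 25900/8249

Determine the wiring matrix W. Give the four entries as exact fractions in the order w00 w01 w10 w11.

-1/2 1/2 1/2 1

obs A: pose=(-8,-3,N) → sL=20/13, sR=100/29, mL=360/377, mR=1590/377
obs B: pose=(8,-4,E) → sL=200/73, sR=200/113, mL=-4000/8249, mR=25900/8249
sensor matrix S = [[20/13, 100/29], [200/73, 200/113]]; det S = -20912000/3109873
solve [mL_A; mL_B] = S·[w00; w01] and [mR_A; mR_B] = S·[w10; w11]:
  w00 = -1/2, w01 = 1/2, w10 = 1/2, w11 = 1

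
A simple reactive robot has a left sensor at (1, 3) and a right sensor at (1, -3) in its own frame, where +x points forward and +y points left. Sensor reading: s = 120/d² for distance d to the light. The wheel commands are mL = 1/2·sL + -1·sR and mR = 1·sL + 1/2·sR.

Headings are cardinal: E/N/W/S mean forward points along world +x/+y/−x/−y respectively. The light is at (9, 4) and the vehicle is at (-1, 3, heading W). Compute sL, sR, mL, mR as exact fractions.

120/137 24/25 -1788/3425 4644/3425

left sensor world pos  = (-2, 0); dL² = 137
right sensor world pos = (-2, 6); dR² = 125
sL = 120/137 = 120/137
sR = 120/125 = 24/25
mL = 1/2·sL + -1·sR = -1788/3425
mR = 1·sL + 1/2·sR = 4644/3425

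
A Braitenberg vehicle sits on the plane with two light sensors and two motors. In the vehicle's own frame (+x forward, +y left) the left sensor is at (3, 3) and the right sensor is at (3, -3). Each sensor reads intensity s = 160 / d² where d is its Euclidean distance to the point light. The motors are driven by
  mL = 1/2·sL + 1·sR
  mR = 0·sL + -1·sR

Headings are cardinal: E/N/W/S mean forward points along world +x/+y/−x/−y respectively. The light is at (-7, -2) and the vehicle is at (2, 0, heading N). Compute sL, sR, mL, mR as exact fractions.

160/61 160/169 23280/10309 -160/169

left sensor world pos  = (-1, 3); dL² = 61
right sensor world pos = (5, 3); dR² = 169
sL = 160/61 = 160/61
sR = 160/169 = 160/169
mL = 1/2·sL + 1·sR = 23280/10309
mR = 0·sL + -1·sR = -160/169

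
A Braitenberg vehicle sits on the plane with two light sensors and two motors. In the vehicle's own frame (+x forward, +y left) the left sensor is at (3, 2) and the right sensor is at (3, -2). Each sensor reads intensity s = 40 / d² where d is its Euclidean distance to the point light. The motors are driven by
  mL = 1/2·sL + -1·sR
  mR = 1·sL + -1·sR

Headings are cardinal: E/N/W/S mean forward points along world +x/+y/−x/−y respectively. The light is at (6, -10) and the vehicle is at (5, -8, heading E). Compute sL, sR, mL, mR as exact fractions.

left sensor world pos  = (8, -6); dL² = 20
right sensor world pos = (8, -10); dR² = 4
sL = 40/20 = 2
sR = 40/4 = 10
mL = 1/2·sL + -1·sR = -9
mR = 1·sL + -1·sR = -8

2 10 -9 -8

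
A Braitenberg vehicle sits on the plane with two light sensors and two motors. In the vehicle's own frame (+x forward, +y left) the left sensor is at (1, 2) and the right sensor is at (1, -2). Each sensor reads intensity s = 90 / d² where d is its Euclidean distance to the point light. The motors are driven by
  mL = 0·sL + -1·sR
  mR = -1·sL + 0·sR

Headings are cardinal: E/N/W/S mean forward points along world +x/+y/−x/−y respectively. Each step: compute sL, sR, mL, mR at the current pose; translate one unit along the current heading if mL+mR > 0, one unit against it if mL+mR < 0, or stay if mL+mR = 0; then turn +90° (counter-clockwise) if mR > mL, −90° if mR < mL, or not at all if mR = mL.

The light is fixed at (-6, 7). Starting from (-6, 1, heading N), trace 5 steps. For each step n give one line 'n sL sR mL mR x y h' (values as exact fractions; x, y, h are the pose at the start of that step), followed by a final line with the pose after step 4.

0 90/29 90/29 -90/29 -90/29 -6 1 N
1 9/4 9/4 -9/4 -9/4 -6 0 N
2 90/53 90/53 -90/53 -90/53 -6 -1 N
3 45/34 45/34 -45/34 -45/34 -6 -2 N
4 18/17 18/17 -18/17 -18/17 -6 -3 N
final -6 -4 N

n=0: pose=(-6,1,N); sL=90/29, sR=90/29; mL=-90/29, mR=-90/29; mL+mR=-180/29 → advance -1; mR−mL=0 → turn +0·90°
n=1: pose=(-6,0,N); sL=9/4, sR=9/4; mL=-9/4, mR=-9/4; mL+mR=-9/2 → advance -1; mR−mL=0 → turn +0·90°
n=2: pose=(-6,-1,N); sL=90/53, sR=90/53; mL=-90/53, mR=-90/53; mL+mR=-180/53 → advance -1; mR−mL=0 → turn +0·90°
n=3: pose=(-6,-2,N); sL=45/34, sR=45/34; mL=-45/34, mR=-45/34; mL+mR=-45/17 → advance -1; mR−mL=0 → turn +0·90°
n=4: pose=(-6,-3,N); sL=18/17, sR=18/17; mL=-18/17, mR=-18/17; mL+mR=-36/17 → advance -1; mR−mL=0 → turn +0·90°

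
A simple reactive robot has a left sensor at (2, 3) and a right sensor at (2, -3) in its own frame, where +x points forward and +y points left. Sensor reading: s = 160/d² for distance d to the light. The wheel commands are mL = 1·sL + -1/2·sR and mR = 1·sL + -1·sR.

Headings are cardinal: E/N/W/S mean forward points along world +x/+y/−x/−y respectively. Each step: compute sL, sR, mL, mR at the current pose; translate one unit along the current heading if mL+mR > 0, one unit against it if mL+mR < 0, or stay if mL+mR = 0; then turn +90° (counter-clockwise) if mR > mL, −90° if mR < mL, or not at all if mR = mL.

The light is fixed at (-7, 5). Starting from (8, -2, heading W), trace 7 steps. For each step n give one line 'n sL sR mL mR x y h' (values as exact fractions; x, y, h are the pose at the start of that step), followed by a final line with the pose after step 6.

n=0: pose=(8,-2,W); sL=160/269, sR=32/37; mL=1616/9953, mR=-2688/9953; mL+mR=-1072/9953 → advance -1; mR−mL=-16/37 → turn -1·90°
n=1: pose=(9,-2,N); sL=80/97, sR=80/193; mL=11560/18721, mR=7680/18721; mL+mR=19240/18721 → advance +1; mR−mL=-40/193 → turn -1·90°
n=2: pose=(9,-1,E); sL=160/333, sR=32/81; mL=848/2997, mR=256/2997; mL+mR=368/999 → advance +1; mR−mL=-16/81 → turn -1·90°
n=3: pose=(10,-1,S); sL=10/29, sR=8/13; mL=14/377, mR=-102/377; mL+mR=-88/377 → advance -1; mR−mL=-4/13 → turn -1·90°
n=4: pose=(10,0,W); sL=160/289, sR=160/229; mL=13520/66181, mR=-9600/66181; mL+mR=3920/66181 → advance +1; mR−mL=-80/229 → turn -1·90°
n=5: pose=(9,0,N); sL=80/89, sR=16/37; mL=2248/3293, mR=1536/3293; mL+mR=3784/3293 → advance +1; mR−mL=-8/37 → turn -1·90°
n=6: pose=(9,1,E); sL=32/65, sR=160/373; mL=6736/24245, mR=1536/24245; mL+mR=8272/24245 → advance +1; mR−mL=-80/373 → turn -1·90°

0 160/269 32/37 1616/9953 -2688/9953 8 -2 W
1 80/97 80/193 11560/18721 7680/18721 9 -2 N
2 160/333 32/81 848/2997 256/2997 9 -1 E
3 10/29 8/13 14/377 -102/377 10 -1 S
4 160/289 160/229 13520/66181 -9600/66181 10 0 W
5 80/89 16/37 2248/3293 1536/3293 9 0 N
6 32/65 160/373 6736/24245 1536/24245 9 1 E
final 10 1 S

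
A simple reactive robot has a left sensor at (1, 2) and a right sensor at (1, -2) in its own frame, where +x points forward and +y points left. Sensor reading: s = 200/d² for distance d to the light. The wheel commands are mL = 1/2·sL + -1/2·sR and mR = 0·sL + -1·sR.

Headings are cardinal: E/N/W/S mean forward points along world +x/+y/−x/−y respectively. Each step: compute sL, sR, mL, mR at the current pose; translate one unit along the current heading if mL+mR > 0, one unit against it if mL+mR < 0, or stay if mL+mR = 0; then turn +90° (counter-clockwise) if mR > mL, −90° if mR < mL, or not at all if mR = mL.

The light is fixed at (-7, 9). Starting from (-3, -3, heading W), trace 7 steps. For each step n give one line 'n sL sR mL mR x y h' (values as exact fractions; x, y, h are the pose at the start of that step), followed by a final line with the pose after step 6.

n=0: pose=(-3,-3,W); sL=40/41, sR=200/109; mL=-1920/4469, mR=-200/109; mL+mR=-10120/4469 → advance -1; mR−mL=-6280/4469 → turn -1·90°
n=1: pose=(-2,-3,N); sL=20/13, sR=20/17; mL=40/221, mR=-20/17; mL+mR=-220/221 → advance -1; mR−mL=-300/221 → turn -1·90°
n=2: pose=(-2,-4,E); sL=200/157, sR=200/261; mL=10400/40977, mR=-200/261; mL+mR=-7000/13659 → advance -1; mR−mL=-41800/40977 → turn -1·90°
n=3: pose=(-3,-4,S); sL=25/29, sR=1; mL=-2/29, mR=-1; mL+mR=-31/29 → advance -1; mR−mL=-27/29 → turn -1·90°
n=4: pose=(-3,-3,W); sL=40/41, sR=200/109; mL=-1920/4469, mR=-200/109; mL+mR=-10120/4469 → advance -1; mR−mL=-6280/4469 → turn -1·90°
n=5: pose=(-2,-3,N); sL=20/13, sR=20/17; mL=40/221, mR=-20/17; mL+mR=-220/221 → advance -1; mR−mL=-300/221 → turn -1·90°
n=6: pose=(-2,-4,E); sL=200/157, sR=200/261; mL=10400/40977, mR=-200/261; mL+mR=-7000/13659 → advance -1; mR−mL=-41800/40977 → turn -1·90°

0 40/41 200/109 -1920/4469 -200/109 -3 -3 W
1 20/13 20/17 40/221 -20/17 -2 -3 N
2 200/157 200/261 10400/40977 -200/261 -2 -4 E
3 25/29 1 -2/29 -1 -3 -4 S
4 40/41 200/109 -1920/4469 -200/109 -3 -3 W
5 20/13 20/17 40/221 -20/17 -2 -3 N
6 200/157 200/261 10400/40977 -200/261 -2 -4 E
final -3 -4 S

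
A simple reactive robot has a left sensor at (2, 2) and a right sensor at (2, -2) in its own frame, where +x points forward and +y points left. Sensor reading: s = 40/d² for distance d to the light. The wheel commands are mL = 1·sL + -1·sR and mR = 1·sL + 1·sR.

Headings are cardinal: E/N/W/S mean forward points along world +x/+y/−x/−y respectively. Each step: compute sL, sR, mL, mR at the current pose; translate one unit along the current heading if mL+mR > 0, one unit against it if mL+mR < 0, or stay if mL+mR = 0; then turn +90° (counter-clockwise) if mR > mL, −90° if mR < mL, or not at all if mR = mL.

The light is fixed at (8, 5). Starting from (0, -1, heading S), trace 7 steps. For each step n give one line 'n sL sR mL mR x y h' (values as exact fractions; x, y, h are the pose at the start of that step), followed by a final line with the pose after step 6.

n=0: pose=(0,-1,S); sL=2/5, sR=10/41; mL=32/205, mR=132/205; mL+mR=4/5 → advance +1; mR−mL=20/41 → turn +1·90°
n=1: pose=(0,-2,E); sL=40/61, sR=40/117; mL=2240/7137, mR=7120/7137; mL+mR=80/61 → advance +1; mR−mL=80/117 → turn +1·90°
n=2: pose=(1,-2,N); sL=20/53, sR=4/5; mL=-112/265, mR=312/265; mL+mR=40/53 → advance +1; mR−mL=8/5 → turn +1·90°
n=3: pose=(1,-1,W); sL=8/29, sR=40/97; mL=-384/2813, mR=1936/2813; mL+mR=16/29 → advance +1; mR−mL=80/97 → turn +1·90°
n=4: pose=(0,-1,S); sL=2/5, sR=10/41; mL=32/205, mR=132/205; mL+mR=4/5 → advance +1; mR−mL=20/41 → turn +1·90°
n=5: pose=(0,-2,E); sL=40/61, sR=40/117; mL=2240/7137, mR=7120/7137; mL+mR=80/61 → advance +1; mR−mL=80/117 → turn +1·90°
n=6: pose=(1,-2,N); sL=20/53, sR=4/5; mL=-112/265, mR=312/265; mL+mR=40/53 → advance +1; mR−mL=8/5 → turn +1·90°

0 2/5 10/41 32/205 132/205 0 -1 S
1 40/61 40/117 2240/7137 7120/7137 0 -2 E
2 20/53 4/5 -112/265 312/265 1 -2 N
3 8/29 40/97 -384/2813 1936/2813 1 -1 W
4 2/5 10/41 32/205 132/205 0 -1 S
5 40/61 40/117 2240/7137 7120/7137 0 -2 E
6 20/53 4/5 -112/265 312/265 1 -2 N
final 1 -1 W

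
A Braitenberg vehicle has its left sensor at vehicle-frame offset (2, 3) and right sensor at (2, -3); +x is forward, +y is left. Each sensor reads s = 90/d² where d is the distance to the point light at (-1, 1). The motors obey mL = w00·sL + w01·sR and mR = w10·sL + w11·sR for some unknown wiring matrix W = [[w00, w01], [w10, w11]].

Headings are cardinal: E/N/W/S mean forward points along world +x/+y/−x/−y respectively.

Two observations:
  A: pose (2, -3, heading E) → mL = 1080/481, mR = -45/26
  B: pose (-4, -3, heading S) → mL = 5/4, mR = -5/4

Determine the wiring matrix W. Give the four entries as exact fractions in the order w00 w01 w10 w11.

obs A: pose=(2,-3,E) → sL=45/13, sR=45/37, mL=1080/481, mR=-45/26
obs B: pose=(-4,-3,S) → sL=5/2, sR=5/4, mL=5/4, mR=-5/4
sensor matrix S = [[45/13, 45/37], [5/2, 5/4]]; det S = 2475/1924
solve [mL_A; mL_B] = S·[w00; w01] and [mR_A; mR_B] = S·[w10; w11]:
  w00 = 1, w01 = -1, w10 = -1/2, w11 = 0

1 -1 -1/2 0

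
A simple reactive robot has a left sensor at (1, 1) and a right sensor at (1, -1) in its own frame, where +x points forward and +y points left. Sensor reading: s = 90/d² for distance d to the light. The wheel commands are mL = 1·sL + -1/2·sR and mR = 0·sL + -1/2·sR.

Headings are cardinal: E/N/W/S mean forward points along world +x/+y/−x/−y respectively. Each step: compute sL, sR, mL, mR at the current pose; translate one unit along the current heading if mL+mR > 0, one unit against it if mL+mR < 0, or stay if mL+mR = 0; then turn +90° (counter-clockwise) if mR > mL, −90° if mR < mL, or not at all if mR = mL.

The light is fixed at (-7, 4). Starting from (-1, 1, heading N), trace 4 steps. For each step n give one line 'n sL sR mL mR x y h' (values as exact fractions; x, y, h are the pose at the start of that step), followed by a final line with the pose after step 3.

0 90/29 90/53 3465/1537 -45/53 -1 1 N
1 9/5 45/29 297/290 -45/58 -1 2 E
2 90/73 2 17/73 -1 0 2 S
3 9/4 5/2 1 -5/4 0 3 W
final 1 3 N

n=0: pose=(-1,1,N); sL=90/29, sR=90/53; mL=3465/1537, mR=-45/53; mL+mR=2160/1537 → advance +1; mR−mL=-90/29 → turn -1·90°
n=1: pose=(-1,2,E); sL=9/5, sR=45/29; mL=297/290, mR=-45/58; mL+mR=36/145 → advance +1; mR−mL=-9/5 → turn -1·90°
n=2: pose=(0,2,S); sL=90/73, sR=2; mL=17/73, mR=-1; mL+mR=-56/73 → advance -1; mR−mL=-90/73 → turn -1·90°
n=3: pose=(0,3,W); sL=9/4, sR=5/2; mL=1, mR=-5/4; mL+mR=-1/4 → advance -1; mR−mL=-9/4 → turn -1·90°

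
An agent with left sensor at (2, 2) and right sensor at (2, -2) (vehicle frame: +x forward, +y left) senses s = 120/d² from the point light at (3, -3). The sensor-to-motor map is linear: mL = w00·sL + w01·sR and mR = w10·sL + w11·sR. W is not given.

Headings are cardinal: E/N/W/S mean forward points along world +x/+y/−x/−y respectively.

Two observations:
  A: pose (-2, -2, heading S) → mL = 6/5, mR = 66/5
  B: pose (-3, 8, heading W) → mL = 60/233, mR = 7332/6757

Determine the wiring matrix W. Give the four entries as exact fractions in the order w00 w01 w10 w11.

obs A: pose=(-2,-2,S) → sL=12, sR=12/5, mL=6/5, mR=66/5
obs B: pose=(-3,8,W) → sL=24/29, sR=120/233, mL=60/233, mR=7332/6757
sensor matrix S = [[12, 12/5], [24/29, 120/233]]; det S = 141696/33785
solve [mL_A; mL_B] = S·[w00; w01] and [mR_A; mR_B] = S·[w10; w11]:
  w00 = 0, w01 = 1/2, w10 = 1, w11 = 1/2

0 1/2 1 1/2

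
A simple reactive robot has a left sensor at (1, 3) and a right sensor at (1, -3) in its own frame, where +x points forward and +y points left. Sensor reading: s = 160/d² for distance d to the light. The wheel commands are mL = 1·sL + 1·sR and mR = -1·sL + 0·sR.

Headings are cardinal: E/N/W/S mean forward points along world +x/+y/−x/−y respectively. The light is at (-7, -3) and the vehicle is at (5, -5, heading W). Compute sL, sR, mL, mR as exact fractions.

80/73 80/61 10720/4453 -80/73

left sensor world pos  = (4, -8); dL² = 146
right sensor world pos = (4, -2); dR² = 122
sL = 160/146 = 80/73
sR = 160/122 = 80/61
mL = 1·sL + 1·sR = 10720/4453
mR = -1·sL + 0·sR = -80/73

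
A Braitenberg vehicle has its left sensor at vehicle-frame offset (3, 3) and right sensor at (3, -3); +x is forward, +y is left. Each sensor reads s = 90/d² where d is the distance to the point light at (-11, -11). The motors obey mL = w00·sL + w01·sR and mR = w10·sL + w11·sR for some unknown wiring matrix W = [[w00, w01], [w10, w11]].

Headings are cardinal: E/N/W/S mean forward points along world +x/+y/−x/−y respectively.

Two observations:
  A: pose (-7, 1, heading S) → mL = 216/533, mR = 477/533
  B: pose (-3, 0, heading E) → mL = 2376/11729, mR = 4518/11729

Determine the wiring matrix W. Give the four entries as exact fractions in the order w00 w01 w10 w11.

obs A: pose=(-7,1,S) → sL=9/13, sR=45/41, mL=216/533, mR=477/533
obs B: pose=(-3,0,E) → sL=90/317, sR=18/37, mL=2376/11729, mR=4518/11729
sensor matrix S = [[9/13, 45/41], [90/317, 18/37]]; det S = 157464/6251557
solve [mL_A; mL_B] = S·[w00; w01] and [mR_A; mR_B] = S·[w10; w11]:
  w00 = -1, w01 = 1, w10 = 1/2, w11 = 1/2

-1 1 1/2 1/2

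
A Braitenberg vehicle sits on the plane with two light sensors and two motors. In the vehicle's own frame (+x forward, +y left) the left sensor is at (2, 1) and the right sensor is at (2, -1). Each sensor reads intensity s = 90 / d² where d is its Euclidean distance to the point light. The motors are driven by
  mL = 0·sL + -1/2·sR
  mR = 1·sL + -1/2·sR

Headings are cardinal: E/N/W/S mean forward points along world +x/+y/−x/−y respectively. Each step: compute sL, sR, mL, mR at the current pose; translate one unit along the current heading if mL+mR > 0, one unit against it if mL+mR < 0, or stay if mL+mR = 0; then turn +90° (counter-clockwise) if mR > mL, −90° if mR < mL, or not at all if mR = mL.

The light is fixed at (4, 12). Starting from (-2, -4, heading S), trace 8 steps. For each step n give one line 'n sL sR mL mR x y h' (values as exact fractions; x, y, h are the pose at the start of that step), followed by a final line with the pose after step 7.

0 90/349 90/373 -45/373 17865/130177 -2 -4 S
1 45/136 9/34 -9/68 27/136 -2 -5 E
2 10/29 90/241 -45/241 1105/6989 -1 -5 N
3 9/41 45/169 -45/338 1197/13858 -1 -6 W
4 90/409 18/85 -9/85 3969/34765 0 -6 S
5 45/164 45/202 -45/404 675/4141 0 -7 E
6 18/61 90/293 -45/293 2529/17873 1 -7 N
7 45/233 45/193 -45/386 6885/89938 1 -8 W
final 2 -8 S

n=0: pose=(-2,-4,S); sL=90/349, sR=90/373; mL=-45/373, mR=17865/130177; mL+mR=2160/130177 → advance +1; mR−mL=90/349 → turn +1·90°
n=1: pose=(-2,-5,E); sL=45/136, sR=9/34; mL=-9/68, mR=27/136; mL+mR=9/136 → advance +1; mR−mL=45/136 → turn +1·90°
n=2: pose=(-1,-5,N); sL=10/29, sR=90/241; mL=-45/241, mR=1105/6989; mL+mR=-200/6989 → advance -1; mR−mL=10/29 → turn +1·90°
n=3: pose=(-1,-6,W); sL=9/41, sR=45/169; mL=-45/338, mR=1197/13858; mL+mR=-324/6929 → advance -1; mR−mL=9/41 → turn +1·90°
n=4: pose=(0,-6,S); sL=90/409, sR=18/85; mL=-9/85, mR=3969/34765; mL+mR=288/34765 → advance +1; mR−mL=90/409 → turn +1·90°
n=5: pose=(0,-7,E); sL=45/164, sR=45/202; mL=-45/404, mR=675/4141; mL+mR=855/16564 → advance +1; mR−mL=45/164 → turn +1·90°
n=6: pose=(1,-7,N); sL=18/61, sR=90/293; mL=-45/293, mR=2529/17873; mL+mR=-216/17873 → advance -1; mR−mL=18/61 → turn +1·90°
n=7: pose=(1,-8,W); sL=45/233, sR=45/193; mL=-45/386, mR=6885/89938; mL+mR=-1800/44969 → advance -1; mR−mL=45/233 → turn +1·90°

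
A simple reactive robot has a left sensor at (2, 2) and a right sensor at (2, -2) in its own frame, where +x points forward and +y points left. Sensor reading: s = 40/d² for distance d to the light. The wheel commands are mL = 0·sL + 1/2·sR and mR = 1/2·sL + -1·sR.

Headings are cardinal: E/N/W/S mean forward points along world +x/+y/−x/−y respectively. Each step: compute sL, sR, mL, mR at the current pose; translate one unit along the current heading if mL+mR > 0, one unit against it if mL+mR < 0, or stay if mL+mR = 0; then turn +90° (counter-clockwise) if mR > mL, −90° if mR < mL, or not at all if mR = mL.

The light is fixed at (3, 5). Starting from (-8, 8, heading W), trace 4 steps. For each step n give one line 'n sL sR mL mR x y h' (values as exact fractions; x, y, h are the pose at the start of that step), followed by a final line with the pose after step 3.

0 4/17 20/97 10/97 -146/1649 -8 8 W
1 40/221 8/25 4/25 -1268/5525 -9 8 N
2 10/29 2/5 1/5 -33/145 -9 7 E
3 40/121 8/45 4/45 -68/5445 -10 7 S
final -10 6 W

n=0: pose=(-8,8,W); sL=4/17, sR=20/97; mL=10/97, mR=-146/1649; mL+mR=24/1649 → advance +1; mR−mL=-316/1649 → turn -1·90°
n=1: pose=(-9,8,N); sL=40/221, sR=8/25; mL=4/25, mR=-1268/5525; mL+mR=-384/5525 → advance -1; mR−mL=-2152/5525 → turn -1·90°
n=2: pose=(-9,7,E); sL=10/29, sR=2/5; mL=1/5, mR=-33/145; mL+mR=-4/145 → advance -1; mR−mL=-62/145 → turn -1·90°
n=3: pose=(-10,7,S); sL=40/121, sR=8/45; mL=4/45, mR=-68/5445; mL+mR=416/5445 → advance +1; mR−mL=-184/1815 → turn -1·90°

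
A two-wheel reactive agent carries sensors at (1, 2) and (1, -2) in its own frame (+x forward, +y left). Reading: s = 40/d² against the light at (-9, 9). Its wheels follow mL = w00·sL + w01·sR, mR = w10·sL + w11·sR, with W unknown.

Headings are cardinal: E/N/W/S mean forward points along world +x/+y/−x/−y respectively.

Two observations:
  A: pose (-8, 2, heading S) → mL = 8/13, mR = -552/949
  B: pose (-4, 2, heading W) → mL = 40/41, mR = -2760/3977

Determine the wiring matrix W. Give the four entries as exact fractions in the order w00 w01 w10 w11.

0 1 -1/2 -1/2

obs A: pose=(-8,2,S) → sL=40/73, sR=8/13, mL=8/13, mR=-552/949
obs B: pose=(-4,2,W) → sL=40/97, sR=40/41, mL=40/41, mR=-2760/3977
sensor matrix S = [[40/73, 8/13], [40/97, 40/41]]; det S = 1059840/3774173
solve [mL_A; mL_B] = S·[w00; w01] and [mR_A; mR_B] = S·[w10; w11]:
  w00 = 0, w01 = 1, w10 = -1/2, w11 = -1/2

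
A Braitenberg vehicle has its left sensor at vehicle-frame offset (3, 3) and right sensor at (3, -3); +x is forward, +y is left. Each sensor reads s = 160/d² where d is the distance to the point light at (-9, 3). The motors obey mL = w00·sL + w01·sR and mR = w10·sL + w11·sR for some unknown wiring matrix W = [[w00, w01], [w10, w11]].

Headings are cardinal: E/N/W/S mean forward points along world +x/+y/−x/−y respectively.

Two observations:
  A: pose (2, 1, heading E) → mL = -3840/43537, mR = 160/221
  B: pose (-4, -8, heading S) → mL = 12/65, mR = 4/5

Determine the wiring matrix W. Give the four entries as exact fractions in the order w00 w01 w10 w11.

-1 1 0 1

obs A: pose=(2,1,E) → sL=160/197, sR=160/221, mL=-3840/43537, mR=160/221
obs B: pose=(-4,-8,S) → sL=8/13, sR=4/5, mL=12/65, mR=4/5
sensor matrix S = [[160/197, 160/221], [8/13, 4/5]]; det S = 115584/565981
solve [mL_A; mL_B] = S·[w00; w01] and [mR_A; mR_B] = S·[w10; w11]:
  w00 = -1, w01 = 1, w10 = 0, w11 = 1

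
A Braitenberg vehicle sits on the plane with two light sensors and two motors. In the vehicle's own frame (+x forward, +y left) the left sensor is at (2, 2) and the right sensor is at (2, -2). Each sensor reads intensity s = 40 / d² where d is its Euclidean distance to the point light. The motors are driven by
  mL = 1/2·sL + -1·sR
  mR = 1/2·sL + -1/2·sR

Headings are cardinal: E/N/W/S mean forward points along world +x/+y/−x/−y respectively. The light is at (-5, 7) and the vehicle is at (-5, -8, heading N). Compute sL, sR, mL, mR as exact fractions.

left sensor world pos  = (-7, -6); dL² = 173
right sensor world pos = (-3, -6); dR² = 173
sL = 40/173 = 40/173
sR = 40/173 = 40/173
mL = 1/2·sL + -1·sR = -20/173
mR = 1/2·sL + -1/2·sR = 0

40/173 40/173 -20/173 0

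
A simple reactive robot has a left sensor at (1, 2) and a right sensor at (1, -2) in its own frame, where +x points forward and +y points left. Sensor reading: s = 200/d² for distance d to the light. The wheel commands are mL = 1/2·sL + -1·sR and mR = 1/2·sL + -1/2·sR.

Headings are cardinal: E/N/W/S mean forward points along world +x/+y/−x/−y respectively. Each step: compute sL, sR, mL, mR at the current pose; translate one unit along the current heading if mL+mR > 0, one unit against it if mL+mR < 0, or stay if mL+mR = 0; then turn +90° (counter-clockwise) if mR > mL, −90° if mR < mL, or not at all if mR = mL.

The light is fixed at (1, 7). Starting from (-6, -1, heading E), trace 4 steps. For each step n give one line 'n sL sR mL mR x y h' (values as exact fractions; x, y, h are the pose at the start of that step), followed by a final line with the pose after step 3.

0 25/9 25/17 -25/306 100/153 -6 -1 E
1 200/113 40/13 -3220/1469 -960/1469 -5 -1 N
2 20/17 100/49 -1210/833 -360/833 -5 -2 W
3 200/109 200/149 -6900/16241 4000/16241 -4 -2 S
final -4 -1 E

n=0: pose=(-6,-1,E); sL=25/9, sR=25/17; mL=-25/306, mR=100/153; mL+mR=175/306 → advance +1; mR−mL=25/34 → turn +1·90°
n=1: pose=(-5,-1,N); sL=200/113, sR=40/13; mL=-3220/1469, mR=-960/1469; mL+mR=-4180/1469 → advance -1; mR−mL=20/13 → turn +1·90°
n=2: pose=(-5,-2,W); sL=20/17, sR=100/49; mL=-1210/833, mR=-360/833; mL+mR=-1570/833 → advance -1; mR−mL=50/49 → turn +1·90°
n=3: pose=(-4,-2,S); sL=200/109, sR=200/149; mL=-6900/16241, mR=4000/16241; mL+mR=-2900/16241 → advance -1; mR−mL=100/149 → turn +1·90°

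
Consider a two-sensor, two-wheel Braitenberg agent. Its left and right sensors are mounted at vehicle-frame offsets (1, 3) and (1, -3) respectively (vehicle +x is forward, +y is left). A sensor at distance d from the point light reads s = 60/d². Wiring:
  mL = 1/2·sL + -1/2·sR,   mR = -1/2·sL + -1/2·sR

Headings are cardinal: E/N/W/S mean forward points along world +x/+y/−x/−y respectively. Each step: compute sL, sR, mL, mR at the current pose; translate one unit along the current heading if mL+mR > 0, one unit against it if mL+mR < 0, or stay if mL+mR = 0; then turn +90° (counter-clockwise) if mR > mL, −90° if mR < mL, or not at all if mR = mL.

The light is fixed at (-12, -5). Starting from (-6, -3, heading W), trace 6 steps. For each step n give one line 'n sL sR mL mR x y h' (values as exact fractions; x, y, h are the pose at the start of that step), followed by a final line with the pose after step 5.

0 30/13 6/5 36/65 -114/65 -6 -3 W
1 12/5 60/109 504/545 -804/545 -5 -3 N
2 3/4 15/17 -9/136 -111/136 -5 -4 E
3 20/27 20/3 -80/27 -100/27 -6 -4 S
4 30/13 6/5 36/65 -114/65 -6 -3 W
5 12/5 60/109 504/545 -804/545 -5 -3 N
final -5 -4 E

n=0: pose=(-6,-3,W); sL=30/13, sR=6/5; mL=36/65, mR=-114/65; mL+mR=-6/5 → advance -1; mR−mL=-30/13 → turn -1·90°
n=1: pose=(-5,-3,N); sL=12/5, sR=60/109; mL=504/545, mR=-804/545; mL+mR=-60/109 → advance -1; mR−mL=-12/5 → turn -1·90°
n=2: pose=(-5,-4,E); sL=3/4, sR=15/17; mL=-9/136, mR=-111/136; mL+mR=-15/17 → advance -1; mR−mL=-3/4 → turn -1·90°
n=3: pose=(-6,-4,S); sL=20/27, sR=20/3; mL=-80/27, mR=-100/27; mL+mR=-20/3 → advance -1; mR−mL=-20/27 → turn -1·90°
n=4: pose=(-6,-3,W); sL=30/13, sR=6/5; mL=36/65, mR=-114/65; mL+mR=-6/5 → advance -1; mR−mL=-30/13 → turn -1·90°
n=5: pose=(-5,-3,N); sL=12/5, sR=60/109; mL=504/545, mR=-804/545; mL+mR=-60/109 → advance -1; mR−mL=-12/5 → turn -1·90°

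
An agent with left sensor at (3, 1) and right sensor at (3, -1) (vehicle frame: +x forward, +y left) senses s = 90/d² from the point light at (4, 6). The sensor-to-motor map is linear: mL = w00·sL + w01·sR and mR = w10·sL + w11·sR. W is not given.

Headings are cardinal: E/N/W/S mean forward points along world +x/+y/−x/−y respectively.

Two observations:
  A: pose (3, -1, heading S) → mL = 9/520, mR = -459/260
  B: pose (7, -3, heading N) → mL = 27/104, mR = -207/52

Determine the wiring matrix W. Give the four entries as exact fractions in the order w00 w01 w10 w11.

1/2 -1/2 -1 -1

obs A: pose=(3,-1,S) → sL=9/10, sR=45/52, mL=9/520, mR=-459/260
obs B: pose=(7,-3,N) → sL=9/4, sR=45/26, mL=27/104, mR=-207/52
sensor matrix S = [[9/10, 45/52], [9/4, 45/26]]; det S = -81/208
solve [mL_A; mL_B] = S·[w00; w01] and [mR_A; mR_B] = S·[w10; w11]:
  w00 = 1/2, w01 = -1/2, w10 = -1, w11 = -1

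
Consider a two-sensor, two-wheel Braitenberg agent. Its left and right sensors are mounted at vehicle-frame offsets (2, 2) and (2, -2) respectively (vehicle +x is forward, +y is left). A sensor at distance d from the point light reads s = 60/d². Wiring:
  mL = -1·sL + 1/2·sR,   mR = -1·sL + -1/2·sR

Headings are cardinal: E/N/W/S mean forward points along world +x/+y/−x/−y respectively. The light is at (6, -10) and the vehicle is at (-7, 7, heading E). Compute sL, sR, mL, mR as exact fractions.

left sensor world pos  = (-5, 9); dL² = 482
right sensor world pos = (-5, 5); dR² = 346
sL = 60/482 = 30/241
sR = 60/346 = 30/173
mL = -1·sL + 1/2·sR = -1575/41693
mR = -1·sL + -1/2·sR = -8805/41693

30/241 30/173 -1575/41693 -8805/41693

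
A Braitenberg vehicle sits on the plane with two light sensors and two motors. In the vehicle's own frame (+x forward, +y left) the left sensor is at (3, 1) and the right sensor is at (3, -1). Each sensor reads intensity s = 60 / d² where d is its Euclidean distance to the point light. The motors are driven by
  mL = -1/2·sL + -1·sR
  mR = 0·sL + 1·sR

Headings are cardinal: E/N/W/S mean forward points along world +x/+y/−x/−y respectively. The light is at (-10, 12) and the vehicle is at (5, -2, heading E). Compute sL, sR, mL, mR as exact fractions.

60/493 20/183 -15350/90219 20/183

left sensor world pos  = (8, -1); dL² = 493
right sensor world pos = (8, -3); dR² = 549
sL = 60/493 = 60/493
sR = 60/549 = 20/183
mL = -1/2·sL + -1·sR = -15350/90219
mR = 0·sL + 1·sR = 20/183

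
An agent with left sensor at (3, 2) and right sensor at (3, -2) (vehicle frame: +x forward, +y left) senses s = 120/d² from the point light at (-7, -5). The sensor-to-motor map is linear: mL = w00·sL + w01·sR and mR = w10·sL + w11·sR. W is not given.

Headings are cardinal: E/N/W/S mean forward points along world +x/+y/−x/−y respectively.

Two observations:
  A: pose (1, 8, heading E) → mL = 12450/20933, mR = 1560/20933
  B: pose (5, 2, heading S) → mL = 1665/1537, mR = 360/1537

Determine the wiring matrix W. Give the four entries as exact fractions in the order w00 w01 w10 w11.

1 1/2 -1/2 1/2

obs A: pose=(1,8,E) → sL=60/173, sR=60/121, mL=12450/20933, mR=1560/20933
obs B: pose=(5,2,S) → sL=30/53, sR=30/29, mL=1665/1537, mR=360/1537
sensor matrix S = [[60/173, 60/121], [30/53, 30/29]]; det S = 2512800/32174021
solve [mL_A; mL_B] = S·[w00; w01] and [mR_A; mR_B] = S·[w10; w11]:
  w00 = 1, w01 = 1/2, w10 = -1/2, w11 = 1/2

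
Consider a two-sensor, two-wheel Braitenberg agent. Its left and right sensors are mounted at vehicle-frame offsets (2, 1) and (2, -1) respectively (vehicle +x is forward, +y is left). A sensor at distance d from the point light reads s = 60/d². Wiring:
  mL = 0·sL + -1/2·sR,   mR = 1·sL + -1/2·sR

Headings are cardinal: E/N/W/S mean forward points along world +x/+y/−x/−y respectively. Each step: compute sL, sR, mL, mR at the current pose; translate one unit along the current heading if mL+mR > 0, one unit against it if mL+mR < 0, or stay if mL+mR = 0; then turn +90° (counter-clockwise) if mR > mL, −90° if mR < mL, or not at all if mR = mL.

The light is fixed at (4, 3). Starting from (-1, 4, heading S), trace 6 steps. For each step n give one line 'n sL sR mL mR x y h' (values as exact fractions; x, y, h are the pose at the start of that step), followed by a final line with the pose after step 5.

n=0: pose=(-1,4,S); sL=60/17, sR=60/37; mL=-30/37, mR=1710/629; mL+mR=1200/629 → advance +1; mR−mL=60/17 → turn +1·90°
n=1: pose=(-1,3,E); sL=6, sR=6; mL=-3, mR=3; mL+mR=0 → advance +0; mR−mL=6 → turn +1·90°
n=2: pose=(-1,3,N); sL=3/2, sR=3; mL=-3/2, mR=0; mL+mR=-3/2 → advance -1; mR−mL=3/2 → turn +1·90°
n=3: pose=(-1,2,W); sL=60/53, sR=60/49; mL=-30/49, mR=1350/2597; mL+mR=-240/2597 → advance -1; mR−mL=60/53 → turn +1·90°
n=4: pose=(0,2,S); sL=10/3, sR=30/17; mL=-15/17, mR=125/51; mL+mR=80/51 → advance +1; mR−mL=10/3 → turn +1·90°
n=5: pose=(0,1,E); sL=12, sR=60/13; mL=-30/13, mR=126/13; mL+mR=96/13 → advance +1; mR−mL=12 → turn +1·90°

0 60/17 60/37 -30/37 1710/629 -1 4 S
1 6 6 -3 3 -1 3 E
2 3/2 3 -3/2 0 -1 3 N
3 60/53 60/49 -30/49 1350/2597 -1 2 W
4 10/3 30/17 -15/17 125/51 0 2 S
5 12 60/13 -30/13 126/13 0 1 E
final 1 1 N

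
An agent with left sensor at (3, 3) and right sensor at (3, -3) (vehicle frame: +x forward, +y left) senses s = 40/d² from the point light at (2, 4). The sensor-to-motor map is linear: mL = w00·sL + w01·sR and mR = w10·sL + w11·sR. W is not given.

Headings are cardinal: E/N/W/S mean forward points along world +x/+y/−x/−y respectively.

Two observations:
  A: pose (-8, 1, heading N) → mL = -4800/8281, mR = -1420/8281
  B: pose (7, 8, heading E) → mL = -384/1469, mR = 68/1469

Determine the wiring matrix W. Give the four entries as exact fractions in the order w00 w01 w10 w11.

obs A: pose=(-8,1,N) → sL=40/169, sR=40/49, mL=-4800/8281, mR=-1420/8281
obs B: pose=(7,8,E) → sL=40/113, sR=8/13, mL=-384/1469, mR=68/1469
sensor matrix S = [[40/169, 40/49], [40/113, 8/13]]; det S = -1743360/12164789
solve [mL_A; mL_B] = S·[w00; w01] and [mR_A; mR_B] = S·[w10; w11]:
  w00 = 1, w01 = -1, w10 = 1, w11 = -1/2

1 -1 1 -1/2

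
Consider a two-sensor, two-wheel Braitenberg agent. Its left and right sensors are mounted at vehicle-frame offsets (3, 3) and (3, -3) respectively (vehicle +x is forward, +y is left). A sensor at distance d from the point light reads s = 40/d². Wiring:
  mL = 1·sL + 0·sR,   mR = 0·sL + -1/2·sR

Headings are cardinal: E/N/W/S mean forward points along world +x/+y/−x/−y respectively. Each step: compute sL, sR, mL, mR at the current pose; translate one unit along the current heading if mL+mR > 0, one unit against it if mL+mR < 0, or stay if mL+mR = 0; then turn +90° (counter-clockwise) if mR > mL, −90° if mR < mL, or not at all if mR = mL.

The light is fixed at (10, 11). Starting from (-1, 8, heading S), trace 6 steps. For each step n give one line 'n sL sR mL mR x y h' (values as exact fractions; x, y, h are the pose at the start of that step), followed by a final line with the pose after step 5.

0 2/5 5/29 2/5 -5/58 -1 8 S
1 8/49 40/197 8/49 -20/197 -1 7 W
2 20/113 20/41 20/113 -10/41 -2 7 N
3 8/17 8/29 8/17 -4/29 -2 6 E
4 5/16 2/13 5/16 -1/13 -1 6 S
5 40/277 8/41 40/277 -4/41 -1 5 W
final -2 5 N

n=0: pose=(-1,8,S); sL=2/5, sR=5/29; mL=2/5, mR=-5/58; mL+mR=91/290 → advance +1; mR−mL=-141/290 → turn -1·90°
n=1: pose=(-1,7,W); sL=8/49, sR=40/197; mL=8/49, mR=-20/197; mL+mR=596/9653 → advance +1; mR−mL=-2556/9653 → turn -1·90°
n=2: pose=(-2,7,N); sL=20/113, sR=20/41; mL=20/113, mR=-10/41; mL+mR=-310/4633 → advance -1; mR−mL=-1950/4633 → turn -1·90°
n=3: pose=(-2,6,E); sL=8/17, sR=8/29; mL=8/17, mR=-4/29; mL+mR=164/493 → advance +1; mR−mL=-300/493 → turn -1·90°
n=4: pose=(-1,6,S); sL=5/16, sR=2/13; mL=5/16, mR=-1/13; mL+mR=49/208 → advance +1; mR−mL=-81/208 → turn -1·90°
n=5: pose=(-1,5,W); sL=40/277, sR=8/41; mL=40/277, mR=-4/41; mL+mR=532/11357 → advance +1; mR−mL=-2748/11357 → turn -1·90°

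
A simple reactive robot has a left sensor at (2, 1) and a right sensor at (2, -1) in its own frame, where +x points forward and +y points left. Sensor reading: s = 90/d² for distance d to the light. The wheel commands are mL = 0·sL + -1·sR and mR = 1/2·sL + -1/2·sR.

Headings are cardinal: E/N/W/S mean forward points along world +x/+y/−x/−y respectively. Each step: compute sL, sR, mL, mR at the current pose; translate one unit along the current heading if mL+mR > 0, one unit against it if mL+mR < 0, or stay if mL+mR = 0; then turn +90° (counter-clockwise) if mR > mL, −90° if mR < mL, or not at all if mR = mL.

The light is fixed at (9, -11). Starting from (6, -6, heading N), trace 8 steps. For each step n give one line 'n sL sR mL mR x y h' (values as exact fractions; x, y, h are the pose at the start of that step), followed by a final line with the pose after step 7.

n=0: pose=(6,-6,N); sL=18/13, sR=90/53; mL=-90/53, mR=-108/689; mL+mR=-1278/689 → advance -1; mR−mL=1062/689 → turn +1·90°
n=1: pose=(6,-7,W); sL=45/17, sR=9/5; mL=-9/5, mR=36/85; mL+mR=-117/85 → advance -1; mR−mL=189/85 → turn +1·90°
n=2: pose=(7,-7,S); sL=18, sR=90/13; mL=-90/13, mR=72/13; mL+mR=-18/13 → advance -1; mR−mL=162/13 → turn +1·90°
n=3: pose=(7,-6,E); sL=5/2, sR=45/8; mL=-45/8, mR=-25/16; mL+mR=-115/16 → advance -1; mR−mL=65/16 → turn +1·90°
n=4: pose=(6,-6,N); sL=18/13, sR=90/53; mL=-90/53, mR=-108/689; mL+mR=-1278/689 → advance -1; mR−mL=1062/689 → turn +1·90°
n=5: pose=(6,-7,W); sL=45/17, sR=9/5; mL=-9/5, mR=36/85; mL+mR=-117/85 → advance -1; mR−mL=189/85 → turn +1·90°
n=6: pose=(7,-7,S); sL=18, sR=90/13; mL=-90/13, mR=72/13; mL+mR=-18/13 → advance -1; mR−mL=162/13 → turn +1·90°
n=7: pose=(7,-6,E); sL=5/2, sR=45/8; mL=-45/8, mR=-25/16; mL+mR=-115/16 → advance -1; mR−mL=65/16 → turn +1·90°

0 18/13 90/53 -90/53 -108/689 6 -6 N
1 45/17 9/5 -9/5 36/85 6 -7 W
2 18 90/13 -90/13 72/13 7 -7 S
3 5/2 45/8 -45/8 -25/16 7 -6 E
4 18/13 90/53 -90/53 -108/689 6 -6 N
5 45/17 9/5 -9/5 36/85 6 -7 W
6 18 90/13 -90/13 72/13 7 -7 S
7 5/2 45/8 -45/8 -25/16 7 -6 E
final 6 -6 N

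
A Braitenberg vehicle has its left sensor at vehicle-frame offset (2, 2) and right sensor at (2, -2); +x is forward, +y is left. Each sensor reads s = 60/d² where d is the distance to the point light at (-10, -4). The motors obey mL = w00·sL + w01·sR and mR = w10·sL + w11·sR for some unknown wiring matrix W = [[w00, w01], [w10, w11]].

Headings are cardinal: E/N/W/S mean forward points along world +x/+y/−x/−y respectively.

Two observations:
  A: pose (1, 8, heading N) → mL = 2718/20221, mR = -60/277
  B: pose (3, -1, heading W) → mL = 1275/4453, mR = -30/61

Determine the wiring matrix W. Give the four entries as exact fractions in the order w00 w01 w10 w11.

1 -1/2 -1 0

obs A: pose=(1,8,N) → sL=60/277, sR=12/73, mL=2718/20221, mR=-60/277
obs B: pose=(3,-1,W) → sL=30/61, sR=30/73, mL=1275/4453, mR=-30/61
sensor matrix S = [[60/277, 12/73], [30/61, 30/73]]; det S = 10080/1233481
solve [mL_A; mL_B] = S·[w00; w01] and [mR_A; mR_B] = S·[w10; w11]:
  w00 = 1, w01 = -1/2, w10 = -1, w11 = 0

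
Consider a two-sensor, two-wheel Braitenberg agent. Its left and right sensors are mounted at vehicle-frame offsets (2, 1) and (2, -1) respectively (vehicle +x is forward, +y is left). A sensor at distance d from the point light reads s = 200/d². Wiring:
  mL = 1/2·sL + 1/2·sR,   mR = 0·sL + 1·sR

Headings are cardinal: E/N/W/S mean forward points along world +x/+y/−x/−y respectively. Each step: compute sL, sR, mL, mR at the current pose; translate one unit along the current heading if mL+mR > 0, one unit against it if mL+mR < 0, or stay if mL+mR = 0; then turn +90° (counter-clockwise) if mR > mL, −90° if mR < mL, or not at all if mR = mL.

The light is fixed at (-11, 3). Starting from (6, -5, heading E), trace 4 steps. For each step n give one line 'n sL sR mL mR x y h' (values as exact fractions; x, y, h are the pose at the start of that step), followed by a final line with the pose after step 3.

0 20/41 100/221 4260/9061 100/221 6 -5 E
1 200/461 200/389 85000/179329 200/389 7 -5 S
2 25/58 2/5 241/580 2/5 7 -6 E
3 200/521 40/89 19320/46369 40/89 8 -6 S
final 8 -7 E

n=0: pose=(6,-5,E); sL=20/41, sR=100/221; mL=4260/9061, mR=100/221; mL+mR=8360/9061 → advance +1; mR−mL=-160/9061 → turn -1·90°
n=1: pose=(7,-5,S); sL=200/461, sR=200/389; mL=85000/179329, mR=200/389; mL+mR=177200/179329 → advance +1; mR−mL=7200/179329 → turn +1·90°
n=2: pose=(7,-6,E); sL=25/58, sR=2/5; mL=241/580, mR=2/5; mL+mR=473/580 → advance +1; mR−mL=-9/580 → turn -1·90°
n=3: pose=(8,-6,S); sL=200/521, sR=40/89; mL=19320/46369, mR=40/89; mL+mR=40160/46369 → advance +1; mR−mL=1520/46369 → turn +1·90°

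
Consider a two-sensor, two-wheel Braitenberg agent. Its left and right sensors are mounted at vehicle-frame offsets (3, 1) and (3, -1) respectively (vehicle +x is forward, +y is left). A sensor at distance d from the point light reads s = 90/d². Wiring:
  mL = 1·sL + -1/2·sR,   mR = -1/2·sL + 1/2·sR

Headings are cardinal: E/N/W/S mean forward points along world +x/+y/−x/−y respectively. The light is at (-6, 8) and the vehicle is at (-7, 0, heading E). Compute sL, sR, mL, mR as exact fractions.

left sensor world pos  = (-4, 1); dL² = 53
right sensor world pos = (-4, -1); dR² = 85
sL = 90/53 = 90/53
sR = 90/85 = 18/17
mL = 1·sL + -1/2·sR = 1053/901
mR = -1/2·sL + 1/2·sR = -288/901

90/53 18/17 1053/901 -288/901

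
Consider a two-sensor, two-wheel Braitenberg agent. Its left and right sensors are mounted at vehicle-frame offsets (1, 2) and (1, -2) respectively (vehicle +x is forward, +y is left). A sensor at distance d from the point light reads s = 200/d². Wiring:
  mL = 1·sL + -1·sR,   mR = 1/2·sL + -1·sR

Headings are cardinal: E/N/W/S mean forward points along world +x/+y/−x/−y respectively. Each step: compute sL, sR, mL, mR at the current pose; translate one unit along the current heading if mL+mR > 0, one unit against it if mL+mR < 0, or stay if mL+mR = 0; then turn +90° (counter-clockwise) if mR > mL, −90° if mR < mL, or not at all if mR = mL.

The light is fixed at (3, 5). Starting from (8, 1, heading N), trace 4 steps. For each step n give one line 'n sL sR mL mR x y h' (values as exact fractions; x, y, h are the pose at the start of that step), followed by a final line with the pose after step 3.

n=0: pose=(8,1,N); sL=100/9, sR=100/29; mL=2000/261, mR=550/261; mL+mR=850/87 → advance +1; mR−mL=-50/9 → turn -1·90°
n=1: pose=(8,2,E); sL=200/37, sR=200/61; mL=4800/2257, mR=-1300/2257; mL+mR=3500/2257 → advance +1; mR−mL=-100/37 → turn -1·90°
n=2: pose=(9,2,S); sL=5/2, sR=25/4; mL=-15/4, mR=-5; mL+mR=-35/4 → advance -1; mR−mL=-5/4 → turn -1·90°
n=3: pose=(9,3,W); sL=200/41, sR=8; mL=-128/41, mR=-228/41; mL+mR=-356/41 → advance -1; mR−mL=-100/41 → turn -1·90°

0 100/9 100/29 2000/261 550/261 8 1 N
1 200/37 200/61 4800/2257 -1300/2257 8 2 E
2 5/2 25/4 -15/4 -5 9 2 S
3 200/41 8 -128/41 -228/41 9 3 W
final 10 3 N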